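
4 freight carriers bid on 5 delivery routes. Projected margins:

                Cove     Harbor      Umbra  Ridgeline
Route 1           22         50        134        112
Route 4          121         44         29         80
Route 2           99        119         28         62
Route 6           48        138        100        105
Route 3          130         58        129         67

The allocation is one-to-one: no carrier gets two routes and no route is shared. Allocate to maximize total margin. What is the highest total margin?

Max total: $500k

Optimal: Cove→Route 4 ($121k), Harbor→Route 6 ($138k), Umbra→Route 3 ($129k), Ridgeline→Route 1 ($112k) — total 121+138+129+112 = $500k.
Row-greedy (each carrier in turn takes its best remaining route) gives $482k, worse by 18.
Next-best assignment: Cove→Route 3, Harbor→Route 2, Umbra→Route 1, Ridgeline→Route 6 = $488k.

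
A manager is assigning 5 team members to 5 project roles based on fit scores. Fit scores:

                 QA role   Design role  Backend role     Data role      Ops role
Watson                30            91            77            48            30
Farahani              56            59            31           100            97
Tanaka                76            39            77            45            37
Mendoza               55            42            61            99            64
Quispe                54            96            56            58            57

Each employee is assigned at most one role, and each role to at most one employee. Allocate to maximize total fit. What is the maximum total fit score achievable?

Optimal: Watson→Backend role (77 pts), Farahani→Ops role (97 pts), Tanaka→QA role (76 pts), Mendoza→Data role (99 pts), Quispe→Design role (96 pts) — total 77+97+76+99+96 = 445 pts.
Column-greedy (each role in turn goes to its best remaining employee) gives 413 pts, worse by 32.
Every other assignment is strictly worse.

Max total: 445 pts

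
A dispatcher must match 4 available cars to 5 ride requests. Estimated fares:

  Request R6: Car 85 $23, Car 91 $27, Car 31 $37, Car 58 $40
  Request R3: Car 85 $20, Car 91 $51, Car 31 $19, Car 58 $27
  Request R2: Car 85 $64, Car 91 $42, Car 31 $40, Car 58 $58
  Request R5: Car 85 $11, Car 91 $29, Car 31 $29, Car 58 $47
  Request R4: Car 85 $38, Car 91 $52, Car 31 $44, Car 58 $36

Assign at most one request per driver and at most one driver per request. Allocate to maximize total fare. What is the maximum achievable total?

This is the linear assignment problem.
Optimal: Car 85→Request R2 ($64), Car 91→Request R3 ($51), Car 31→Request R4 ($44), Car 58→Request R5 ($47) — total 64+51+44+47 = $206.
Column-greedy (each request in turn goes to its best remaining driver) gives $184, worse by 22.
Next-best assignment: Car 85→Request R2, Car 91→Request R4, Car 31→Request R6, Car 58→Request R5 = $200.

Maximum total: $206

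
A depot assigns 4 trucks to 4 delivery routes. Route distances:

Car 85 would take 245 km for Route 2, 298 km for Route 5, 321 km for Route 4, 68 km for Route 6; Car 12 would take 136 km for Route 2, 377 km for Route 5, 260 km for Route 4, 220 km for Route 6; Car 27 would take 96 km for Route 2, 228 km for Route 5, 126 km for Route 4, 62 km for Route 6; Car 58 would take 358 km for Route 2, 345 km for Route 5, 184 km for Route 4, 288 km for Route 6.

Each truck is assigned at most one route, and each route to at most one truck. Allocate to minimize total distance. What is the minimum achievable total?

Minimum total: 616 km

Optimal: Car 85→Route 6 (68 km), Car 12→Route 2 (136 km), Car 27→Route 5 (228 km), Car 58→Route 4 (184 km) — total 68+136+228+184 = 616 km.
Min-entry greedy (repeatedly take the single cheapest remaining cell) gives 680 km, worse by 64.
Next-best assignment: Car 85→Route 6, Car 12→Route 2, Car 27→Route 4, Car 58→Route 5 = 675 km.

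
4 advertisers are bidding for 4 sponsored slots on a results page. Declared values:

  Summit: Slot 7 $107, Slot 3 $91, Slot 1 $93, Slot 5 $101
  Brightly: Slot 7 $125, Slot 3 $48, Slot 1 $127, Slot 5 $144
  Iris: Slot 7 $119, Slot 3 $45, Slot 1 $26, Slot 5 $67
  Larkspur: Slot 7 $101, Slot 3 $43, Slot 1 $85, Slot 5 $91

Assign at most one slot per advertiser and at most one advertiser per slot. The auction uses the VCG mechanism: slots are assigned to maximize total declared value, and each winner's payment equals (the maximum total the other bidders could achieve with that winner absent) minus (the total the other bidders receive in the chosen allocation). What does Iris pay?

Iris pays $18.

Efficient allocation: Summit→Slot 3 ($91), Brightly→Slot 5 ($144), Iris→Slot 7 ($119), Larkspur→Slot 1 ($85); total welfare W = $439.
Iris receives Slot 7 at value $119, so the others get W − 119 = $320.
Without Iris: best allocation of the remaining 3 bidders over all 4 slots is Summit→Slot 1 ($93), Brightly→Slot 5 ($144), Larkspur→Slot 7 ($101), total $338.
VCG payment = (others' best without Iris) − (others' welfare with Iris) = 338 − 320 = $18.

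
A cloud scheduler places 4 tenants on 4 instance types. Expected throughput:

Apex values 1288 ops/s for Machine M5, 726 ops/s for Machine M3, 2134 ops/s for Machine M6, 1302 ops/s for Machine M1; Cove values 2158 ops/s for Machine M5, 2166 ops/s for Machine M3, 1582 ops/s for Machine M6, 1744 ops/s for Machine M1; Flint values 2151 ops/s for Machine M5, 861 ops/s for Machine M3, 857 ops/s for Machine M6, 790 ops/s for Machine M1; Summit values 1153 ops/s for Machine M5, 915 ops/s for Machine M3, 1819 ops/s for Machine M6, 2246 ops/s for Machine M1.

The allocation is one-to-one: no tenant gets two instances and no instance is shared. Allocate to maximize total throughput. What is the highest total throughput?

Maximum total: 8697 ops/s

Optimal: Apex→Machine M6 (2134 ops/s), Cove→Machine M3 (2166 ops/s), Flint→Machine M5 (2151 ops/s), Summit→Machine M1 (2246 ops/s) — total 2134+2166+2151+2246 = 8697 ops/s.
Column-greedy (each instance in turn goes to its best remaining tenant) gives 5997 ops/s, worse by 2700.
Next-best assignment: Apex→Machine M1, Cove→Machine M3, Flint→Machine M5, Summit→Machine M6 = 7438 ops/s.
Swapping Apex↔Cove (Apex→Machine M3 726 ops/s, Cove→Machine M6 1582 ops/s) loses 1992.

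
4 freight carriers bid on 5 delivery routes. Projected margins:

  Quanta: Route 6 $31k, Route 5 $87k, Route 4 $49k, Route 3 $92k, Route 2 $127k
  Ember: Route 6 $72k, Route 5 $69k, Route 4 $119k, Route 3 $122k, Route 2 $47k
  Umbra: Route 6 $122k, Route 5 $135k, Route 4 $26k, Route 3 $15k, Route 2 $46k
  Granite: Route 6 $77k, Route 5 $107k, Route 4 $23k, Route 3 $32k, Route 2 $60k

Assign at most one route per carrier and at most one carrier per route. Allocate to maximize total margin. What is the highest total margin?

Max total: $478k

Optimal: Quanta→Route 2 ($127k), Ember→Route 3 ($122k), Umbra→Route 6 ($122k), Granite→Route 5 ($107k) — total 127+122+122+107 = $478k.
Row-greedy (each carrier in turn takes its best remaining route) gives $461k, worse by 17.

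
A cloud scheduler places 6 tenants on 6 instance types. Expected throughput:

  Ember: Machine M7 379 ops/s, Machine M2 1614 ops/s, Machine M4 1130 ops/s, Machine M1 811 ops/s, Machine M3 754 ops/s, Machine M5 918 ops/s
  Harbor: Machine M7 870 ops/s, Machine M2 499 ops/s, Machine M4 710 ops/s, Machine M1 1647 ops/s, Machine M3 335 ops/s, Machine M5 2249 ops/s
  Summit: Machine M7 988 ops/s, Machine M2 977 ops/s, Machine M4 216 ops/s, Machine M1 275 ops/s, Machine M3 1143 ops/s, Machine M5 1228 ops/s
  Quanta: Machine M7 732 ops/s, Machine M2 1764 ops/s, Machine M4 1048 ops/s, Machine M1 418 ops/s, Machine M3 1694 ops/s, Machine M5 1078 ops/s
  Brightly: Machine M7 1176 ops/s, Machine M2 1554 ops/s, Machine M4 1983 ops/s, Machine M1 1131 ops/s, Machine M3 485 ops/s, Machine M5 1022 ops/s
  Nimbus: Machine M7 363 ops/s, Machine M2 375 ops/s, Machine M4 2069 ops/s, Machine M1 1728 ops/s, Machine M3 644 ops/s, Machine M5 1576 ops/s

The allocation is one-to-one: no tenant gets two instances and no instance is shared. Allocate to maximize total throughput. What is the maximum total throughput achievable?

Optimal: Ember→Machine M2 (1614 ops/s), Harbor→Machine M5 (2249 ops/s), Summit→Machine M7 (988 ops/s), Quanta→Machine M3 (1694 ops/s), Brightly→Machine M4 (1983 ops/s), Nimbus→Machine M1 (1728 ops/s) — total 1614+2249+988+1694+1983+1728 = 10256 ops/s.
Max-entry greedy (repeatedly take the single best remaining cell) gives 9212 ops/s, worse by 1044.
Checked against all permutations: 10256 ops/s is optimal.

Maximum total: 10256 ops/s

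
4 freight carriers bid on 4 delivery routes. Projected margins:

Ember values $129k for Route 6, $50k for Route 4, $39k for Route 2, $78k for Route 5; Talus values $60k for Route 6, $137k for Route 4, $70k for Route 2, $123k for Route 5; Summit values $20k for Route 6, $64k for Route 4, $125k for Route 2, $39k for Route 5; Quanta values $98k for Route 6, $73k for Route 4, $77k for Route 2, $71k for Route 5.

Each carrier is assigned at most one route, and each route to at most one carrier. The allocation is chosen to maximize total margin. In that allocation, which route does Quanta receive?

Treat this as an assignment problem: match each carrier to one route.
Optimal: Ember→Route 6 ($129k), Talus→Route 4 ($137k), Summit→Route 2 ($125k), Quanta→Route 5 ($71k) — total 129+137+125+71 = $462k.
Quanta's own top route is Route 6 ($98k), but forcing Quanta→Route 6 and reassigning the rest optimally gives only $438k — worse by 24.

Quanta receives Route 5.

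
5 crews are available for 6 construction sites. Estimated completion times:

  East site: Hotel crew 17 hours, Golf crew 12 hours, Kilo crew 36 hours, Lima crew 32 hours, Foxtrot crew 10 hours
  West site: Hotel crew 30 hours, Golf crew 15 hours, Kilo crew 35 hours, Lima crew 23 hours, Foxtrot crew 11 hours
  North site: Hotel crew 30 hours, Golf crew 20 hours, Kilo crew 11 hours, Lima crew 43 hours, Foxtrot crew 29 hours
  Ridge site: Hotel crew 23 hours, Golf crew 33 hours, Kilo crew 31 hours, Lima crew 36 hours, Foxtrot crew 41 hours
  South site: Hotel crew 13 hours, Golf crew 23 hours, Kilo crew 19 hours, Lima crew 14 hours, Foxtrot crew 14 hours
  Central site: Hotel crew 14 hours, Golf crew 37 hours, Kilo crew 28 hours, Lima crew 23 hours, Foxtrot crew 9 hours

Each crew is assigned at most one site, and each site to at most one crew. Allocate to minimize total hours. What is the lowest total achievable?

Optimal: Hotel crew→Central site (14 hours), Golf crew→East site (12 hours), Kilo crew→North site (11 hours), Lima crew→South site (14 hours), Foxtrot crew→West site (11 hours) — total 14+12+11+14+11 = 62 hours.
Min-entry greedy (repeatedly take the single cheapest remaining cell) gives 68 hours, worse by 6.
Next-best assignment: Hotel crew→Central site, Golf crew→West site, Kilo crew→North site, Lima crew→South site, Foxtrot crew→East site = 64 hours.

Minimum total: 62 hours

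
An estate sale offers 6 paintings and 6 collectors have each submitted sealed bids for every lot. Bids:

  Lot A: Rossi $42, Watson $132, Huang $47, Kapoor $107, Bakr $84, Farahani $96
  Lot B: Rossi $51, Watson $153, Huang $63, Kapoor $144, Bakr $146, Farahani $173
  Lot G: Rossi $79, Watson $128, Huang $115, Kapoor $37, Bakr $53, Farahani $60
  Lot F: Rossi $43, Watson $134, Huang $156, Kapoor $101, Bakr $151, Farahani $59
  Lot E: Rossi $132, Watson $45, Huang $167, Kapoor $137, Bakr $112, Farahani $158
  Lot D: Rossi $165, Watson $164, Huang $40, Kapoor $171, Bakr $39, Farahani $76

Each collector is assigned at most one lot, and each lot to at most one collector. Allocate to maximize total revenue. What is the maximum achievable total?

Max total: $891

Treat this as an assignment problem: match each collector to one lot.
Optimal: Rossi→Lot D ($165), Watson→Lot G ($128), Huang→Lot E ($167), Kapoor→Lot A ($107), Bakr→Lot F ($151), Farahani→Lot B ($173) — total 165+128+167+107+151+173 = $891.
Column-greedy (each lot in turn goes to its best remaining collector) gives $873, worse by 18.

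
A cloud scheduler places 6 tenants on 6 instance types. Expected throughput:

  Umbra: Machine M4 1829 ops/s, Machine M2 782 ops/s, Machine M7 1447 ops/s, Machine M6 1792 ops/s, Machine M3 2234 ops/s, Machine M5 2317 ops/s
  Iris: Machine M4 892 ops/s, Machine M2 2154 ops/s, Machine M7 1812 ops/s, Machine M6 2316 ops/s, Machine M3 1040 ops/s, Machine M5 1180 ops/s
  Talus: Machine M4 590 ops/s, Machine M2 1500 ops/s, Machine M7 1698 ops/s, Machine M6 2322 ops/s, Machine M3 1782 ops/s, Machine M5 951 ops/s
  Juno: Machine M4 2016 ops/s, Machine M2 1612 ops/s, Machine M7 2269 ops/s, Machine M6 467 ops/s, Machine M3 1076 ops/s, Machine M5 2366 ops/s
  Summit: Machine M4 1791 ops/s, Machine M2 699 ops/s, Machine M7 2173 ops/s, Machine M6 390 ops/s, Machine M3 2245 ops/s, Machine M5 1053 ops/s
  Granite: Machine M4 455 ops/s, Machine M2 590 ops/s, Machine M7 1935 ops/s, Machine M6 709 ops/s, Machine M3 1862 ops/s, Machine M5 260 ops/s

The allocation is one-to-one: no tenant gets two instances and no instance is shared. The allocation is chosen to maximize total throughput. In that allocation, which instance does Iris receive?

Iris receives Machine M2.

Optimal: Umbra→Machine M5 (2317 ops/s), Iris→Machine M2 (2154 ops/s), Talus→Machine M6 (2322 ops/s), Juno→Machine M4 (2016 ops/s), Summit→Machine M3 (2245 ops/s), Granite→Machine M7 (1935 ops/s) — total 2317+2154+2322+2016+2245+1935 = 12989 ops/s.
Row-greedy (each tenant in turn takes its best remaining instance) gives 11065 ops/s, worse by 1924.
Next-best assignment: Umbra→Machine M4, Iris→Machine M2, Talus→Machine M6, Juno→Machine M5, Summit→Machine M3, Granite→Machine M7 = 12851 ops/s.
Swapping Juno↔Iris (Juno→Machine M2 1612 ops/s, Iris→Machine M4 892 ops/s) loses 1666.
Checked against all permutations: 12989 ops/s is optimal.
Iris's own top instance is Machine M6 (2316 ops/s), but forcing Iris→Machine M6 and reassigning the rest optimally gives only 12329 ops/s — worse by 660.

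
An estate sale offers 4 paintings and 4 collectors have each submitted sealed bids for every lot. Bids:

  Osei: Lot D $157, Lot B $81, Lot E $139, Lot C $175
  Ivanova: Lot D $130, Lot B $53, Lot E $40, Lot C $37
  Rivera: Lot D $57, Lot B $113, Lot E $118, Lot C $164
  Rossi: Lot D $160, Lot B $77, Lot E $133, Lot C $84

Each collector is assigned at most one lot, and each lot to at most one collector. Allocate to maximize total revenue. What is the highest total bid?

This is a one-to-one assignment (maximum-weight bipartite matching).
Optimal: Osei→Lot C ($175), Ivanova→Lot D ($130), Rivera→Lot B ($113), Rossi→Lot E ($133) — total 175+130+113+133 = $551.
Column-greedy (each lot in turn goes to its best remaining collector) gives $449, worse by 102.
Checked against all permutations: $551 is optimal.

Max total: $551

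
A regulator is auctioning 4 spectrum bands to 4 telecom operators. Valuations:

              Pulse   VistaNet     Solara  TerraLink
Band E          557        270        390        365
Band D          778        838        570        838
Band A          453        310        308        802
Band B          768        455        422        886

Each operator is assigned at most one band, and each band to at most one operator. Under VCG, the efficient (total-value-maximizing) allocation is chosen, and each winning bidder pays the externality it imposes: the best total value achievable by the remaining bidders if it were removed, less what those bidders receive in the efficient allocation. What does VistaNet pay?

VistaNet pays $180M.

Efficient allocation: Pulse→Band B ($768M), VistaNet→Band D ($838M), Solara→Band E ($390M), TerraLink→Band A ($802M); total welfare W = $2798M.
VistaNet receives Band D at value $838M, so the others get W − 838 = $1960M.
Without VistaNet: best allocation of the remaining 3 bidders over all 4 bands is Pulse→Band B ($768M), Solara→Band D ($570M), TerraLink→Band A ($802M), total $2140M.
VCG payment = (others' best without VistaNet) − (others' welfare with VistaNet) = 2140 − 1960 = $180M.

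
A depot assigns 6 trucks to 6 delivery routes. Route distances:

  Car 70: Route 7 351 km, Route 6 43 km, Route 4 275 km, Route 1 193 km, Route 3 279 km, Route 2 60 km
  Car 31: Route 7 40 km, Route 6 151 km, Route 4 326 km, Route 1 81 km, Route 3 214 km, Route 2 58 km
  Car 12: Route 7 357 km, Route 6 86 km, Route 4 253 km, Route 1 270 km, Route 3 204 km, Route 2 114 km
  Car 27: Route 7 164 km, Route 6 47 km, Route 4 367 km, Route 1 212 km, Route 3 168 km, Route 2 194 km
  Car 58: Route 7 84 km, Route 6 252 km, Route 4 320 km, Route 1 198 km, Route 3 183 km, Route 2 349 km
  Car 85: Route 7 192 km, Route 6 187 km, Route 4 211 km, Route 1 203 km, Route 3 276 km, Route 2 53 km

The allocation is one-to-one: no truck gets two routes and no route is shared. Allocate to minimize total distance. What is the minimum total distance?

Optimal: Car 70→Route 6 (43 km), Car 31→Route 1 (81 km), Car 12→Route 4 (253 km), Car 27→Route 3 (168 km), Car 58→Route 7 (84 km), Car 85→Route 2 (53 km) — total 43+81+253+168+84+53 = 682 km.
Min-entry greedy (repeatedly take the single cheapest remaining cell) gives 755 km, worse by 73.
Swapping Car 70↔Car 58 (Car 70→Route 7 351 km, Car 58→Route 6 252 km) adds 476.
Checked against all permutations: 682 km is optimal.

Min total: 682 km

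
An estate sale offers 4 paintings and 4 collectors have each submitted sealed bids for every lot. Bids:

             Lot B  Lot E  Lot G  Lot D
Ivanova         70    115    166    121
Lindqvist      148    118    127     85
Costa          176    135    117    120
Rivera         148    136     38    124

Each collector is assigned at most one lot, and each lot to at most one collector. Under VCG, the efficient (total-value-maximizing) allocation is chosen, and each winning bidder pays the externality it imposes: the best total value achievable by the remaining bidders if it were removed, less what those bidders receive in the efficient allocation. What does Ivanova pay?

Efficient allocation: Ivanova→Lot G ($166), Lindqvist→Lot E ($118), Costa→Lot B ($176), Rivera→Lot D ($124); total welfare W = $584.
Ivanova receives Lot G at value $166, so the others get W − 166 = $418.
Without Ivanova: best allocation of the remaining 3 bidders over all 4 lots is Lindqvist→Lot G ($127), Costa→Lot B ($176), Rivera→Lot E ($136), total $439.
VCG payment = (others' best without Ivanova) − (others' welfare with Ivanova) = 439 − 418 = $21.

Ivanova pays $21.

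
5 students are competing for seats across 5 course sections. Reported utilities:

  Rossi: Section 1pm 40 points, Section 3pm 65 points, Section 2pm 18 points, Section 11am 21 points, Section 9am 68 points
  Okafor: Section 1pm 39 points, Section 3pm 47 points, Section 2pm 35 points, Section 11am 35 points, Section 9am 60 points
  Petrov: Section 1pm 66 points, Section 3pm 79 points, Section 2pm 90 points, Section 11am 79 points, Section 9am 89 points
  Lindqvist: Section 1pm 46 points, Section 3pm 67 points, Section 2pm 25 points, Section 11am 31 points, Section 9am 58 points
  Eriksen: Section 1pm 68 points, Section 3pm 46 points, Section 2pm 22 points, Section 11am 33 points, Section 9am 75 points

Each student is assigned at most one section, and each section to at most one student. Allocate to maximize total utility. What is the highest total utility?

Optimal: Rossi→Section 9am (68 points), Okafor→Section 11am (35 points), Petrov→Section 2pm (90 points), Lindqvist→Section 3pm (67 points), Eriksen→Section 1pm (68 points) — total 68+35+90+67+68 = 328 points.
Max-entry greedy (repeatedly take the single best remaining cell) gives 307 points, worse by 21.

Max total: 328 points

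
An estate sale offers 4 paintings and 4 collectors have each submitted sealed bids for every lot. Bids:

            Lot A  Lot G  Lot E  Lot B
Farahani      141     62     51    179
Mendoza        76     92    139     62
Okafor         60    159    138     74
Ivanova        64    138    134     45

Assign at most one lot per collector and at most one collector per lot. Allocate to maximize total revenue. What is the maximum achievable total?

Optimal: Farahani→Lot B ($179), Mendoza→Lot A ($76), Okafor→Lot G ($159), Ivanova→Lot E ($134) — total 179+76+159+134 = $548.
Row-greedy (each collector in turn takes its best remaining lot) gives $541, worse by 7.
Next-best assignment: Farahani→Lot B, Mendoza→Lot E, Okafor→Lot G, Ivanova→Lot A = $541.
Swapping Okafor↔Ivanova (Okafor→Lot E $138, Ivanova→Lot G $138) loses 17.
No other one-to-one assignment exceeds $548.

Maximum total: $548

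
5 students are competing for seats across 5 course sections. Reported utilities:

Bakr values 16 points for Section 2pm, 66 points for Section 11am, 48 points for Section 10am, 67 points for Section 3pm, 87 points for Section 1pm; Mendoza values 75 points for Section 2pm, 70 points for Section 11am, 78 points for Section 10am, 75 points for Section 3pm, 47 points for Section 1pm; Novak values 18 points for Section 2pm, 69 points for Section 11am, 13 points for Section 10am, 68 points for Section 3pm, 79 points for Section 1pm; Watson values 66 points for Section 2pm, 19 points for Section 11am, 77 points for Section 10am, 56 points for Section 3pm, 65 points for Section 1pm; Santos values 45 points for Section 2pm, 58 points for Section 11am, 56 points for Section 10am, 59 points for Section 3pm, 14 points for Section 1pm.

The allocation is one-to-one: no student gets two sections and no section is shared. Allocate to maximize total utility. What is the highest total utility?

Max total: 367 points

Optimal: Bakr→Section 1pm (87 points), Mendoza→Section 2pm (75 points), Novak→Section 11am (69 points), Watson→Section 10am (77 points), Santos→Section 3pm (59 points) — total 87+75+69+77+59 = 367 points.
Row-greedy (each student in turn takes its best remaining section) gives 359 points, worse by 8.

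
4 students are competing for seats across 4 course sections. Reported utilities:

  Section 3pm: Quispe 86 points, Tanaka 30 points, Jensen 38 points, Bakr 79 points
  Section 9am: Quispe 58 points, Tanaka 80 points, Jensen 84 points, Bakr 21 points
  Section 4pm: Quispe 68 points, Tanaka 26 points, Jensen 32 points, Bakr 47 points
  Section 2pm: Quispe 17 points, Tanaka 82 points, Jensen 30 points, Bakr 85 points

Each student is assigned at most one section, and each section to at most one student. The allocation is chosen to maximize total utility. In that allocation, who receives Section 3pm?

Bakr receives Section 3pm.

Optimal: Quispe→Section 4pm (68 points), Tanaka→Section 2pm (82 points), Jensen→Section 9am (84 points), Bakr→Section 3pm (79 points) — total 68+82+84+79 = 313 points.
Column-greedy (each section in turn goes to its best remaining student) gives 299 points, worse by 14.
Swapping Bakr↔Tanaka (Bakr→Section 2pm 85 points, Tanaka→Section 3pm 30 points) loses 46.
Checked against all permutations: 313 points is optimal.
Bakr's own top section is Section 2pm (85 points), but forcing Bakr→Section 2pm and reassigning the rest optimally gives only 283 points — worse by 30.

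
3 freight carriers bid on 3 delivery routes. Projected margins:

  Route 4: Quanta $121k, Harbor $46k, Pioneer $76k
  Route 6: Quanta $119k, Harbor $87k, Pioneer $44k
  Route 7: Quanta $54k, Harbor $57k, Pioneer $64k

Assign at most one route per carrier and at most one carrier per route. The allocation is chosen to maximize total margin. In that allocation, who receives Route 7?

Pioneer receives Route 7.

This is the linear assignment problem.
Optimal: Quanta→Route 4 ($121k), Harbor→Route 6 ($87k), Pioneer→Route 7 ($64k) — total 121+87+64 = $272k.
Next-best assignment: Quanta→Route 6, Harbor→Route 7, Pioneer→Route 4 = $252k.
No other one-to-one assignment exceeds $272k.
Pioneer's own top route is Route 4 ($76k), but forcing Pioneer→Route 4 and reassigning the rest optimally gives only $252k — worse by 20.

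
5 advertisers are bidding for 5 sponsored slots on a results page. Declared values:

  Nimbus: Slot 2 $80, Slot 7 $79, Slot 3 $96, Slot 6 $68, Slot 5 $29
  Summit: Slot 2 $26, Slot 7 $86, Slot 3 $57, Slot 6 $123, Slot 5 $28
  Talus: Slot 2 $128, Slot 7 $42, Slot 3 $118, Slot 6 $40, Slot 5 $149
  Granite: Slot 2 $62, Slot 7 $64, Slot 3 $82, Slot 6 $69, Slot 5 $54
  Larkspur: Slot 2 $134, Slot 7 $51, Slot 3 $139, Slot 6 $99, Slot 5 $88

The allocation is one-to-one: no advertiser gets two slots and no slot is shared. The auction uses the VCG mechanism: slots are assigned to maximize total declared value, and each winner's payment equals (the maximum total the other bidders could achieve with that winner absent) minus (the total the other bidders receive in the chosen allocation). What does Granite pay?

Granite pays $17.

Efficient allocation: Nimbus→Slot 7 ($79), Summit→Slot 6 ($123), Talus→Slot 5 ($149), Granite→Slot 3 ($82), Larkspur→Slot 2 ($134); total welfare W = $567.
Granite receives Slot 3 at value $82, so the others get W − 82 = $485.
Without Granite: best allocation of the remaining 4 bidders over all 5 slots is Nimbus→Slot 3 ($96), Summit→Slot 6 ($123), Talus→Slot 5 ($149), Larkspur→Slot 2 ($134), total $502.
VCG payment = (others' best without Granite) − (others' welfare with Granite) = 502 − 485 = $17.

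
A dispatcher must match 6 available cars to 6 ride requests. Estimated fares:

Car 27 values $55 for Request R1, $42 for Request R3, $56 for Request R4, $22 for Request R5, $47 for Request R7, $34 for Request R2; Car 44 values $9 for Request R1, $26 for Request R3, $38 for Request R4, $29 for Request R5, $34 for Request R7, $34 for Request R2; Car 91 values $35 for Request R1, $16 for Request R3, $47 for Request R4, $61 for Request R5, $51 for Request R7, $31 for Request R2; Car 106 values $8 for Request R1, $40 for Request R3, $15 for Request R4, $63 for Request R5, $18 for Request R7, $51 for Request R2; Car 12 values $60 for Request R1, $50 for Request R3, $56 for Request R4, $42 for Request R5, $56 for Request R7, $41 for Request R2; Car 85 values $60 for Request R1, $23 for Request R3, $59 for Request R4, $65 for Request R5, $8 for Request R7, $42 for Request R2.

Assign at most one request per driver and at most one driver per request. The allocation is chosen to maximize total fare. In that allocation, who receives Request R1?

Car 85 receives Request R1.

This is the linear assignment problem.
Optimal: Car 27→Request R4 ($56), Car 44→Request R2 ($34), Car 91→Request R7 ($51), Car 106→Request R5 ($63), Car 12→Request R3 ($50), Car 85→Request R1 ($60) — total 56+34+51+63+50+60 = $314.
Row-greedy (each driver in turn takes its best remaining request) gives $285, worse by 29.
Next-best assignment: Car 27→Request R1, Car 44→Request R2, Car 91→Request R7, Car 106→Request R5, Car 12→Request R3, Car 85→Request R4 = $312.
Every other assignment is strictly worse.
Car 85's own top request is Request R5 ($65), but forcing Car 85→Request R5 and reassigning the rest optimally gives only $310 — worse by 4.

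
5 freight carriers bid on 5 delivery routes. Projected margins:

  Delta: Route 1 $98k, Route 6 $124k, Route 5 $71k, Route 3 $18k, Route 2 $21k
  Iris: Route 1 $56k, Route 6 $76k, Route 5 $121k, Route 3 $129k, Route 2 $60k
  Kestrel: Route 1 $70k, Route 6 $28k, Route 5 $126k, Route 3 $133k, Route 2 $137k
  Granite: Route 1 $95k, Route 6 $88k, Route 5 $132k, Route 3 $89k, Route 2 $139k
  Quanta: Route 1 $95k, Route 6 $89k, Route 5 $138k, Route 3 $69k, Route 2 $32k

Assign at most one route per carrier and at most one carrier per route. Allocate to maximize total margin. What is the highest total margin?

Optimal: Delta→Route 6 ($124k), Iris→Route 3 ($129k), Kestrel→Route 2 ($137k), Granite→Route 1 ($95k), Quanta→Route 5 ($138k) — total 124+129+137+95+138 = $623k.
Max-entry greedy (repeatedly take the single best remaining cell) gives $590k, worse by 33.
Swapping Iris↔Kestrel (Iris→Route 2 $60k, Kestrel→Route 3 $133k) loses 73.

Maximum total: $623k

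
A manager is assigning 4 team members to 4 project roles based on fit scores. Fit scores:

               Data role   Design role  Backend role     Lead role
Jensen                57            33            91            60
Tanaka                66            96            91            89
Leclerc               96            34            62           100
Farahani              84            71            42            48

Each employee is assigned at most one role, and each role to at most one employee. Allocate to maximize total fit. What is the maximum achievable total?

Optimal: Jensen→Backend role (91 pts), Tanaka→Design role (96 pts), Leclerc→Lead role (100 pts), Farahani→Data role (84 pts) — total 91+96+100+84 = 371 pts.
Column-greedy (each role in turn goes to its best remaining employee) gives 331 pts, worse by 40.
Swapping Leclerc↔Farahani (Leclerc→Data role 96 pts, Farahani→Lead role 48 pts) loses 40.
No other one-to-one assignment exceeds 371 pts.

Maximum total: 371 pts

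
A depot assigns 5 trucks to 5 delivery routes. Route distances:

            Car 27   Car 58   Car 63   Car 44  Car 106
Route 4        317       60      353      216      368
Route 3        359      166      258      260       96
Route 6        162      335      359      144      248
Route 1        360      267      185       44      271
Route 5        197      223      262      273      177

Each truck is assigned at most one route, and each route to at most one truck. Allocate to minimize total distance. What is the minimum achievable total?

This is the linear assignment problem.
Optimal: Car 27→Route 6 (162 km), Car 58→Route 4 (60 km), Car 63→Route 5 (262 km), Car 44→Route 1 (44 km), Car 106→Route 3 (96 km) — total 162+60+262+44+96 = 624 km.

Min total: 624 km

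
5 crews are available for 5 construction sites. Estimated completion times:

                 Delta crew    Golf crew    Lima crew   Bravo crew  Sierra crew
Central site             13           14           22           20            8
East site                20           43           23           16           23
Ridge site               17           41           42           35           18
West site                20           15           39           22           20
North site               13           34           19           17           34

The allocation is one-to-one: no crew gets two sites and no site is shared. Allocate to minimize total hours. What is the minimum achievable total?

Treat this as an assignment problem: match each crew to one site.
Optimal: Delta crew→Ridge site (17 hours), Golf crew→West site (15 hours), Lima crew→North site (19 hours), Bravo crew→East site (16 hours), Sierra crew→Central site (8 hours) — total 17+15+19+16+8 = 75 hours.
Min-entry greedy (repeatedly take the single cheapest remaining cell) gives 94 hours, worse by 19.
Next-best assignment: Delta crew→Ridge site, Golf crew→West site, Lima crew→East site, Bravo crew→North site, Sierra crew→Central site = 80 hours.
No other one-to-one assignment undercuts 75 hours.

Minimum total: 75 hours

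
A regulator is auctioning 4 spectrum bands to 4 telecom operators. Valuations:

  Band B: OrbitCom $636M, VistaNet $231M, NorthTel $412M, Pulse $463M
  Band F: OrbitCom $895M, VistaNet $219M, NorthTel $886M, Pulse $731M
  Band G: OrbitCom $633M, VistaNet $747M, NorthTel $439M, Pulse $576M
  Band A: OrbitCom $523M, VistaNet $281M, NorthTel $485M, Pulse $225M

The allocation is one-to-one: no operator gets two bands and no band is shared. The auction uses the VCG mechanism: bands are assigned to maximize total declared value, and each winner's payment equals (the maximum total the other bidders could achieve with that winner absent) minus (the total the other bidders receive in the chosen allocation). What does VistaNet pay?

VistaNet pays $226M.

Efficient allocation: OrbitCom→Band A ($523M), VistaNet→Band G ($747M), NorthTel→Band F ($886M), Pulse→Band B ($463M); total welfare W = $2619M.
VistaNet receives Band G at value $747M, so the others get W − 747 = $1872M.
Without VistaNet: best allocation of the remaining 3 bidders over all 4 bands is OrbitCom→Band B ($636M), NorthTel→Band F ($886M), Pulse→Band G ($576M), total $2098M.
VCG payment = (others' best without VistaNet) − (others' welfare with VistaNet) = 2098 − 1872 = $226M.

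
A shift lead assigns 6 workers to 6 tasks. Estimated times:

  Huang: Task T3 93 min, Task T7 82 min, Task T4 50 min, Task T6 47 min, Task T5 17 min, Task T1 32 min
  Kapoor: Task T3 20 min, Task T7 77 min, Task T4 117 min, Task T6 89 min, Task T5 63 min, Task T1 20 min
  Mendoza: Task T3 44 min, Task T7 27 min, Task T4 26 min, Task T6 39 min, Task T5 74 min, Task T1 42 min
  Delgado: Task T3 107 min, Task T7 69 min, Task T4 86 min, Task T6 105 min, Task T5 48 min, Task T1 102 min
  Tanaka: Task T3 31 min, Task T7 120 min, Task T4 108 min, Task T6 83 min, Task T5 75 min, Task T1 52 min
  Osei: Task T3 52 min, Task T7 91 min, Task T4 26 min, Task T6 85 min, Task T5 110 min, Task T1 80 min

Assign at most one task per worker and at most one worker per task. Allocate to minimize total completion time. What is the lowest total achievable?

Optimal: Huang→Task T6 (47 min), Kapoor→Task T1 (20 min), Mendoza→Task T7 (27 min), Delgado→Task T5 (48 min), Tanaka→Task T3 (31 min), Osei→Task T4 (26 min) — total 47+20+27+48+31+26 = 199 min.

Min total: 199 min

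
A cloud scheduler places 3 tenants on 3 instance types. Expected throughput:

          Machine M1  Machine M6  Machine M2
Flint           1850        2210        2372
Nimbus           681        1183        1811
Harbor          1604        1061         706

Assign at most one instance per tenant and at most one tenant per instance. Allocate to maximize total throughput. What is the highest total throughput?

Optimal: Flint→Machine M6 (2210 ops/s), Nimbus→Machine M2 (1811 ops/s), Harbor→Machine M1 (1604 ops/s) — total 2210+1811+1604 = 5625 ops/s.
Next-best assignment: Flint→Machine M2, Nimbus→Machine M6, Harbor→Machine M1 = 5159 ops/s.
No other one-to-one assignment exceeds 5625 ops/s.

Maximum total: 5625 ops/s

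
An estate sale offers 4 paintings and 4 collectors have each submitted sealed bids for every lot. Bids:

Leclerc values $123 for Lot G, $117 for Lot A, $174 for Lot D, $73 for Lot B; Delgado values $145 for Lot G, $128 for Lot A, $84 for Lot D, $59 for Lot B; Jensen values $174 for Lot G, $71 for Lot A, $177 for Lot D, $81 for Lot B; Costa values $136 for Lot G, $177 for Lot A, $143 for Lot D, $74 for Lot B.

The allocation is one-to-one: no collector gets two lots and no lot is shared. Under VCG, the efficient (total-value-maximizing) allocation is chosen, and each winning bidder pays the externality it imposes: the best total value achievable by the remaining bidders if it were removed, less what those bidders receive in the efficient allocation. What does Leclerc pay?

Efficient allocation: Leclerc→Lot D ($174), Delgado→Lot B ($59), Jensen→Lot G ($174), Costa→Lot A ($177); total welfare W = $584.
Leclerc receives Lot D at value $174, so the others get W − 174 = $410.
Without Leclerc: best allocation of the remaining 3 bidders over all 4 lots is Delgado→Lot G ($145), Jensen→Lot D ($177), Costa→Lot A ($177), total $499.
VCG payment = (others' best without Leclerc) − (others' welfare with Leclerc) = 499 − 410 = $89.

Leclerc pays $89.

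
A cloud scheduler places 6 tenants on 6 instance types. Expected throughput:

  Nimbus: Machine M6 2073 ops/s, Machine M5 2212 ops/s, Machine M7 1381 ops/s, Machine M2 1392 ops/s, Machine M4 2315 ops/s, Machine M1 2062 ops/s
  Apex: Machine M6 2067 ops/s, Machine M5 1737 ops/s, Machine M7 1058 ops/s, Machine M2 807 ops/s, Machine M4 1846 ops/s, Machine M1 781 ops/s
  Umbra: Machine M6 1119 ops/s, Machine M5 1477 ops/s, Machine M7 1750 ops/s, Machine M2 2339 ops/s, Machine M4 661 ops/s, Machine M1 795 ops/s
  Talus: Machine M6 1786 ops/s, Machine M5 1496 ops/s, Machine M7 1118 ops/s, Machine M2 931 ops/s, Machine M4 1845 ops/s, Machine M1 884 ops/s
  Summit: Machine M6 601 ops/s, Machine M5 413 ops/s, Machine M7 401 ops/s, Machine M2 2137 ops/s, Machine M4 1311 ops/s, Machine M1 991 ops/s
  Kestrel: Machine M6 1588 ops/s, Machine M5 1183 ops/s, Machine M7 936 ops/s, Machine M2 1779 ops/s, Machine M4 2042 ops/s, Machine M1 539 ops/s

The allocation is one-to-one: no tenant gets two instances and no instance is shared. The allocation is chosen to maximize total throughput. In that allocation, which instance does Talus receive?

Talus receives Machine M5.

This is a one-to-one assignment (maximum-weight bipartite matching).
Optimal: Nimbus→Machine M1 (2062 ops/s), Apex→Machine M6 (2067 ops/s), Umbra→Machine M7 (1750 ops/s), Talus→Machine M5 (1496 ops/s), Summit→Machine M2 (2137 ops/s), Kestrel→Machine M4 (2042 ops/s) — total 2062+2067+1750+1496+2137+2042 = 11554 ops/s.
Column-greedy (each instance in turn goes to its best remaining tenant) gives 10623 ops/s, worse by 931.
Talus's own top instance is Machine M4 (1845 ops/s), but forcing Talus→Machine M4 and reassigning the rest optimally gives only 11119 ops/s — worse by 435.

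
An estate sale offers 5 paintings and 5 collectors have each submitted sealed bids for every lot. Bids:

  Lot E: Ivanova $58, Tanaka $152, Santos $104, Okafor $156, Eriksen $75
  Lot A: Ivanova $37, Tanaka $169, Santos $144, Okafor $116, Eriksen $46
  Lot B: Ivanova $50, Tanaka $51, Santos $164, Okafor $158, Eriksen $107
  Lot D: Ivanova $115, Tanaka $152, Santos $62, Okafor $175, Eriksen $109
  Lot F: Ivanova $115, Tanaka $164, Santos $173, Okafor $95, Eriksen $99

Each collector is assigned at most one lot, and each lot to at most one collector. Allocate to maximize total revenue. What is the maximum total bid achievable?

Maximum total: $720

Optimal: Ivanova→Lot D ($115), Tanaka→Lot A ($169), Santos→Lot F ($173), Okafor→Lot E ($156), Eriksen→Lot B ($107) — total 115+169+173+156+107 = $720.
Max-entry greedy (repeatedly take the single best remaining cell) gives $682, worse by 38.
Swapping Santos↔Ivanova (Santos→Lot D $62, Ivanova→Lot F $115) loses 111.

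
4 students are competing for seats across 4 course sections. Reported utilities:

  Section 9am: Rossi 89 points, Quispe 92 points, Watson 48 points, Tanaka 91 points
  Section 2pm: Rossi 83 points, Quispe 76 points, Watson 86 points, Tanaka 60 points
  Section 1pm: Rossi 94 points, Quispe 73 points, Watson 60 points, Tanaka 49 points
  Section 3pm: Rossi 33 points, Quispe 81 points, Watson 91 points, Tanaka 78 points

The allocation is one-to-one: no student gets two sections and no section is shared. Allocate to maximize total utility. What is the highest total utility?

Optimal: Rossi→Section 1pm (94 points), Quispe→Section 2pm (76 points), Watson→Section 3pm (91 points), Tanaka→Section 9am (91 points) — total 94+76+91+91 = 352 points.
Column-greedy (each section in turn goes to its best remaining student) gives 350 points, worse by 2.

Maximum total: 352 points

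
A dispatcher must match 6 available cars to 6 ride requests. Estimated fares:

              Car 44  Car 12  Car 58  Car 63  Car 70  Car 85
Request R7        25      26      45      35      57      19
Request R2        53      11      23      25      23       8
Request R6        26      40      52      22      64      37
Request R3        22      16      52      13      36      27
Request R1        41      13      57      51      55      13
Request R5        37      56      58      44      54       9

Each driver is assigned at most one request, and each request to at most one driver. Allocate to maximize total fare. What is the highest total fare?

Maximum total: $306

This is a one-to-one assignment (maximum-weight bipartite matching).
Optimal: Car 44→Request R2 ($53), Car 12→Request R5 ($56), Car 58→Request R3 ($52), Car 63→Request R1 ($51), Car 70→Request R7 ($57), Car 85→Request R6 ($37) — total 53+56+52+51+57+37 = $306.
Max-entry greedy (repeatedly take the single best remaining cell) gives $279, worse by 27.
Next-best assignment: Car 44→Request R2, Car 12→Request R5, Car 58→Request R7, Car 63→Request R1, Car 70→Request R6, Car 85→Request R3 = $296.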